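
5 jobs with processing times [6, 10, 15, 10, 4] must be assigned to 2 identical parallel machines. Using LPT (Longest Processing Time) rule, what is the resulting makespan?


Sort jobs in decreasing order (LPT): [15, 10, 10, 6, 4]
Assign each job to the least loaded machine:
  Machine 1: jobs [15, 6], load = 21
  Machine 2: jobs [10, 10, 4], load = 24
Makespan = max load = 24

24


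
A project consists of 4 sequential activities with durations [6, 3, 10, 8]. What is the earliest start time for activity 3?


Activity 3 starts after activities 1 through 2 complete.
Predecessor durations: [6, 3]
ES = 6 + 3 = 9

9


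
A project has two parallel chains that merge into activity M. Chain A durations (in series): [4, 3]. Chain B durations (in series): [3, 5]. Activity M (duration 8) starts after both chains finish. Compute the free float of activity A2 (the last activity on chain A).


ES(A2) = sum of predecessors on chain A = 4
EF(A2) = ES + duration = 4 + 3 = 7
Successor of A2 is M. ES(M) = max(sum(A), sum(B)) = max(7, 8) = 8
Free float = ES(successor) - EF(current) = 8 - 7 = 1

1


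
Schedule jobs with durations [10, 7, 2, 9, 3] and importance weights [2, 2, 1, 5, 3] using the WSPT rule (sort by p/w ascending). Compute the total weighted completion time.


Compute p/w ratios and sort ascending (WSPT): [(3, 3), (9, 5), (2, 1), (7, 2), (10, 2)]
Compute weighted completion times:
  Job (p=3,w=3): C=3, w*C=3*3=9
  Job (p=9,w=5): C=12, w*C=5*12=60
  Job (p=2,w=1): C=14, w*C=1*14=14
  Job (p=7,w=2): C=21, w*C=2*21=42
  Job (p=10,w=2): C=31, w*C=2*31=62
Total weighted completion time = 187

187


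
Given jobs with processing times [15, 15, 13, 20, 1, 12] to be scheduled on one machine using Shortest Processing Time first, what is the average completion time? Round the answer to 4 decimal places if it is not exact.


Sort jobs by processing time (SPT order): [1, 12, 13, 15, 15, 20]
Compute completion times sequentially:
  Job 1: processing = 1, completes at 1
  Job 2: processing = 12, completes at 13
  Job 3: processing = 13, completes at 26
  Job 4: processing = 15, completes at 41
  Job 5: processing = 15, completes at 56
  Job 6: processing = 20, completes at 76
Sum of completion times = 213
Average completion time = 213/6 = 35.5

35.5


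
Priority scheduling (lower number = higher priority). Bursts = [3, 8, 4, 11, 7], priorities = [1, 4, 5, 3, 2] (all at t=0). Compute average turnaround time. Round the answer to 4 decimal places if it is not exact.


Sort by priority (ascending = highest first):
Order: [(1, 3), (2, 7), (3, 11), (4, 8), (5, 4)]
Completion times:
  Priority 1, burst=3, C=3
  Priority 2, burst=7, C=10
  Priority 3, burst=11, C=21
  Priority 4, burst=8, C=29
  Priority 5, burst=4, C=33
Average turnaround = 96/5 = 19.2

19.2


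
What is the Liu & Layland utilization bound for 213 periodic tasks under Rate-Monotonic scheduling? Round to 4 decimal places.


Compute 2^(1/213) = 1.0032595128
Subtract 1: 1.0032595128 - 1 = 0.0032595128
Multiply by n: 213 * 0.0032595128 = 0.6942762264
Round to 4 dp: 0.6943

0.6943


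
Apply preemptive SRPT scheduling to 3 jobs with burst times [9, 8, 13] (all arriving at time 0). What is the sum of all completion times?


Since all jobs arrive at t=0, SRPT equals SPT ordering.
SPT order: [8, 9, 13]
Completion times:
  Job 1: p=8, C=8
  Job 2: p=9, C=17
  Job 3: p=13, C=30
Total completion time = 8 + 17 + 30 = 55

55


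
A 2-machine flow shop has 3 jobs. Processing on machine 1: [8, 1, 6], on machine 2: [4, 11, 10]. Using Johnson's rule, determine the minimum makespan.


Apply Johnson's rule:
  Group 1 (a <= b): [(2, 1, 11), (3, 6, 10)]
  Group 2 (a > b): [(1, 8, 4)]
Optimal job order: [2, 3, 1]
Schedule:
  Job 2: M1 done at 1, M2 done at 12
  Job 3: M1 done at 7, M2 done at 22
  Job 1: M1 done at 15, M2 done at 26
Makespan = 26

26


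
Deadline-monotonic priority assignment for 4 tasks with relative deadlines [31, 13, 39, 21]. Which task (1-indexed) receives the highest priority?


Sort tasks by relative deadline (ascending):
  Task 2: deadline = 13
  Task 4: deadline = 21
  Task 1: deadline = 31
  Task 3: deadline = 39
Priority order (highest first): [2, 4, 1, 3]
Highest priority task = 2

2


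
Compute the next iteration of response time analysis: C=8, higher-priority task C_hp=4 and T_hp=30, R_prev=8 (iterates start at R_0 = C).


R_next = C + ceil(R_prev / T_hp) * C_hp
ceil(8 / 30) = ceil(0.2667) = 1
Interference = 1 * 4 = 4
R_next = 8 + 4 = 12

12


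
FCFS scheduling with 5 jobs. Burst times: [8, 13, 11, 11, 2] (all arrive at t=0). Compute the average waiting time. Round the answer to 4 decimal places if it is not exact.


FCFS order (as given): [8, 13, 11, 11, 2]
Waiting times:
  Job 1: wait = 0
  Job 2: wait = 8
  Job 3: wait = 21
  Job 4: wait = 32
  Job 5: wait = 43
Sum of waiting times = 104
Average waiting time = 104/5 = 20.8

20.8


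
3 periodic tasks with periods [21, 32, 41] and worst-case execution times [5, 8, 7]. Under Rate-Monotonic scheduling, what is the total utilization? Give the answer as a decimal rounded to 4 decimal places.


Compute individual utilizations (exact fractions):
  Task 1: C/T = 5/21 (approx. 0.2381)
  Task 2: C/T = 8/32 = 1/4 (approx. 0.25)
  Task 3: C/T = 7/41 (approx. 0.1707)
Total utilization U = 5/21 + 1/4 + 7/41 = 2269/3444
Rounded to 4 decimal places: U = 0.6588
RM (Liu & Layland) bound for 3 tasks = 0.779763; compare with U = 2269/3444 (approx. 0.658827)
U <= bound, so schedulable by RM sufficient condition.

0.6588


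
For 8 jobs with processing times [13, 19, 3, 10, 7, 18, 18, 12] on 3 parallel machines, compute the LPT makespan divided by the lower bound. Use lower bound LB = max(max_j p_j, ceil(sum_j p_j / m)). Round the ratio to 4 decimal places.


LPT order: [19, 18, 18, 13, 12, 10, 7, 3]
Machine loads after assignment: [36, 31, 33]
LPT makespan = 36
Lower bound = max(max_job, ceil(total/3)) = max(19, 34) = 34
Ratio = 36 / 34 = 1.0588

1.0588


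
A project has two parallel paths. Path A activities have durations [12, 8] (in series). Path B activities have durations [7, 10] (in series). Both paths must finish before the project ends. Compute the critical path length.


Path A total = 12 + 8 = 20
Path B total = 7 + 10 = 17
Critical path = longest path = max(20, 17) = 20

20


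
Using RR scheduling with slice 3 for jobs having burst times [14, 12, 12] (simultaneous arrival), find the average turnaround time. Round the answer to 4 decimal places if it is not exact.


Time quantum = 3
Execution trace:
  J1 runs 3 units, time = 3
  J2 runs 3 units, time = 6
  J3 runs 3 units, time = 9
  J1 runs 3 units, time = 12
  J2 runs 3 units, time = 15
  J3 runs 3 units, time = 18
  J1 runs 3 units, time = 21
  J2 runs 3 units, time = 24
  J3 runs 3 units, time = 27
  J1 runs 3 units, time = 30
  J2 runs 3 units, time = 33
  J3 runs 3 units, time = 36
  J1 runs 2 units, time = 38
Finish times: [38, 33, 36]
Average turnaround = 107/3 = 35.6667

35.6667


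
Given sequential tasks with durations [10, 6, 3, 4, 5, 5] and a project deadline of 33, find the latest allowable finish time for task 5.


LF(activity 5) = deadline - sum of successor durations
Successors: activities 6 through 6 with durations [5]
Sum of successor durations = 5
LF = 33 - 5 = 28

28


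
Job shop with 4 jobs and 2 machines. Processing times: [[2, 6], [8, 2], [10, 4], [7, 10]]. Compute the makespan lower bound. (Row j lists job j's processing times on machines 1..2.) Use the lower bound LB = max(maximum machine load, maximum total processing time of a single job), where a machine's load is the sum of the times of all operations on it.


Machine loads:
  Machine 1: 2 + 8 + 10 + 7 = 27
  Machine 2: 6 + 2 + 4 + 10 = 22
Max machine load = 27
Job totals:
  Job 1: 8
  Job 2: 10
  Job 3: 14
  Job 4: 17
Max job total = 17
Lower bound = max(27, 17) = 27

27


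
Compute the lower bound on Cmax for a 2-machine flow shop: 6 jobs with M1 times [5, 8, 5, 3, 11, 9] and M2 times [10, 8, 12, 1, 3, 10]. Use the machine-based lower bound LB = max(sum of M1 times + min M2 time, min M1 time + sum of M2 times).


LB1 = sum(M1 times) + min(M2 times) = 41 + 1 = 42
LB2 = min(M1 times) + sum(M2 times) = 3 + 44 = 47
Lower bound = max(LB1, LB2) = max(42, 47) = 47

47


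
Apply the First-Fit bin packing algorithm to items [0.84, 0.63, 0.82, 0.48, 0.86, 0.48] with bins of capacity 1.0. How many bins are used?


Place items sequentially using First-Fit:
  Item 0.84 -> new Bin 1
  Item 0.63 -> new Bin 2
  Item 0.82 -> new Bin 3
  Item 0.48 -> new Bin 4
  Item 0.86 -> new Bin 5
  Item 0.48 -> Bin 4 (now 0.96)
Total bins used = 5

5


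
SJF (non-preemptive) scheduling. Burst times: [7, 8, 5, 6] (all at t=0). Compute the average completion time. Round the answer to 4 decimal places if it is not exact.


SJF order (ascending): [5, 6, 7, 8]
Completion times:
  Job 1: burst=5, C=5
  Job 2: burst=6, C=11
  Job 3: burst=7, C=18
  Job 4: burst=8, C=26
Average completion = 60/4 = 15.0

15.0


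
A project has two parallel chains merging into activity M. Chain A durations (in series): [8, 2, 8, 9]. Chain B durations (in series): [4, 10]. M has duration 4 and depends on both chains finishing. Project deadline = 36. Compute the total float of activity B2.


Forward pass: ES(B2) = sum of predecessors on chain B = 4
EF = ES + duration = 4 + 10 = 14
Backward pass: LF(M) = deadline = 36; LS(M) = 36 - 4 = 32
LF(B2) = LS(M) - sum(successors on chain B) = 32 - 0 = 32
LS = LF - duration = 32 - 10 = 22
Total float = LS - ES = 22 - 4 = 18

18


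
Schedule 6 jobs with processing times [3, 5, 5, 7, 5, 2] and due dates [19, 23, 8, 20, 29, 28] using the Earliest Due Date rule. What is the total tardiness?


Sort by due date (EDD order): [(5, 8), (3, 19), (7, 20), (5, 23), (2, 28), (5, 29)]
Compute completion times and tardiness:
  Job 1: p=5, d=8, C=5, tardiness=max(0,5-8)=0
  Job 2: p=3, d=19, C=8, tardiness=max(0,8-19)=0
  Job 3: p=7, d=20, C=15, tardiness=max(0,15-20)=0
  Job 4: p=5, d=23, C=20, tardiness=max(0,20-23)=0
  Job 5: p=2, d=28, C=22, tardiness=max(0,22-28)=0
  Job 6: p=5, d=29, C=27, tardiness=max(0,27-29)=0
Total tardiness = 0

0


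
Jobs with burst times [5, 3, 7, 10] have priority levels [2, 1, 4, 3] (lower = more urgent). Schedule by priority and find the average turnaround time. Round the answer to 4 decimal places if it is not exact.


Sort by priority (ascending = highest first):
Order: [(1, 3), (2, 5), (3, 10), (4, 7)]
Completion times:
  Priority 1, burst=3, C=3
  Priority 2, burst=5, C=8
  Priority 3, burst=10, C=18
  Priority 4, burst=7, C=25
Average turnaround = 54/4 = 13.5

13.5


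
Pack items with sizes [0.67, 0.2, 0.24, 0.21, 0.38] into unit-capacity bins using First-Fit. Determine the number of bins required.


Place items sequentially using First-Fit:
  Item 0.67 -> new Bin 1
  Item 0.2 -> Bin 1 (now 0.87)
  Item 0.24 -> new Bin 2
  Item 0.21 -> Bin 2 (now 0.45)
  Item 0.38 -> Bin 2 (now 0.83)
Total bins used = 2

2


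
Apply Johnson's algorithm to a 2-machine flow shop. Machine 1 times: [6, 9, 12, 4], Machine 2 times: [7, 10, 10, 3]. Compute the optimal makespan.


Apply Johnson's rule:
  Group 1 (a <= b): [(1, 6, 7), (2, 9, 10)]
  Group 2 (a > b): [(3, 12, 10), (4, 4, 3)]
Optimal job order: [1, 2, 3, 4]
Schedule:
  Job 1: M1 done at 6, M2 done at 13
  Job 2: M1 done at 15, M2 done at 25
  Job 3: M1 done at 27, M2 done at 37
  Job 4: M1 done at 31, M2 done at 40
Makespan = 40

40


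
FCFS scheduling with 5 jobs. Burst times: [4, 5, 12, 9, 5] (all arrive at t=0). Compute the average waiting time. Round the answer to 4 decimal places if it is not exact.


FCFS order (as given): [4, 5, 12, 9, 5]
Waiting times:
  Job 1: wait = 0
  Job 2: wait = 4
  Job 3: wait = 9
  Job 4: wait = 21
  Job 5: wait = 30
Sum of waiting times = 64
Average waiting time = 64/5 = 12.8

12.8


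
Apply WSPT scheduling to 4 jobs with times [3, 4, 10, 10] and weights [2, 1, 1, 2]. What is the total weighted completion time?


Compute p/w ratios and sort ascending (WSPT): [(3, 2), (4, 1), (10, 2), (10, 1)]
Compute weighted completion times:
  Job (p=3,w=2): C=3, w*C=2*3=6
  Job (p=4,w=1): C=7, w*C=1*7=7
  Job (p=10,w=2): C=17, w*C=2*17=34
  Job (p=10,w=1): C=27, w*C=1*27=27
Total weighted completion time = 74

74


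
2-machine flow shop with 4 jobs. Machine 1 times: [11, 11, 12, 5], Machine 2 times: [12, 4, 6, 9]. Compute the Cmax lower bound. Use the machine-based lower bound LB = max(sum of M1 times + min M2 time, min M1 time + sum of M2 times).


LB1 = sum(M1 times) + min(M2 times) = 39 + 4 = 43
LB2 = min(M1 times) + sum(M2 times) = 5 + 31 = 36
Lower bound = max(LB1, LB2) = max(43, 36) = 43

43


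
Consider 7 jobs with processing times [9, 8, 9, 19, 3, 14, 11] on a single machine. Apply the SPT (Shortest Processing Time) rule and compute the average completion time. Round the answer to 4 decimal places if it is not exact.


Sort jobs by processing time (SPT order): [3, 8, 9, 9, 11, 14, 19]
Compute completion times sequentially:
  Job 1: processing = 3, completes at 3
  Job 2: processing = 8, completes at 11
  Job 3: processing = 9, completes at 20
  Job 4: processing = 9, completes at 29
  Job 5: processing = 11, completes at 40
  Job 6: processing = 14, completes at 54
  Job 7: processing = 19, completes at 73
Sum of completion times = 230
Average completion time = 230/7 = 32.8571

32.8571


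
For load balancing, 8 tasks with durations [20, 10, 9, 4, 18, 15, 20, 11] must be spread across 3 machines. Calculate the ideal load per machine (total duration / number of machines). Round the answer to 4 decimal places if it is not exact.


Total processing time = 20 + 10 + 9 + 4 + 18 + 15 + 20 + 11 = 107
Number of machines = 3
Ideal balanced load = 107 / 3 = 35.6667

35.6667


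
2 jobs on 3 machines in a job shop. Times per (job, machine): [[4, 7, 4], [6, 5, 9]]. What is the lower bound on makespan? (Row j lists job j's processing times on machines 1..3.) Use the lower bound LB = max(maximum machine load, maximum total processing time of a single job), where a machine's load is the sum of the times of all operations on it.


Machine loads:
  Machine 1: 4 + 6 = 10
  Machine 2: 7 + 5 = 12
  Machine 3: 4 + 9 = 13
Max machine load = 13
Job totals:
  Job 1: 15
  Job 2: 20
Max job total = 20
Lower bound = max(13, 20) = 20

20


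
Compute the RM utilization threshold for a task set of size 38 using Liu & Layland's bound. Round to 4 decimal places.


Compute 2^(1/38) = 1.0184080933
Subtract 1: 1.0184080933 - 1 = 0.0184080933
Multiply by n: 38 * 0.0184080933 = 0.6995075454
Round to 4 dp: 0.6995

0.6995


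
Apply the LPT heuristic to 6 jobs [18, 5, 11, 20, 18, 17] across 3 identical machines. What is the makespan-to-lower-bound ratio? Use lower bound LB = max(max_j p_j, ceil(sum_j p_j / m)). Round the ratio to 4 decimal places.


LPT order: [20, 18, 18, 17, 11, 5]
Machine loads after assignment: [25, 35, 29]
LPT makespan = 35
Lower bound = max(max_job, ceil(total/3)) = max(20, 30) = 30
Ratio = 35 / 30 = 1.1667

1.1667


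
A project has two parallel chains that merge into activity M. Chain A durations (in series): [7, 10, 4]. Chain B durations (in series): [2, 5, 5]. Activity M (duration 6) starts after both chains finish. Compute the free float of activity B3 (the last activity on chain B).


ES(B3) = sum of predecessors on chain B = 7
EF(B3) = ES + duration = 7 + 5 = 12
Successor of B3 is M. ES(M) = max(sum(A), sum(B)) = max(21, 12) = 21
Free float = ES(successor) - EF(current) = 21 - 12 = 9

9


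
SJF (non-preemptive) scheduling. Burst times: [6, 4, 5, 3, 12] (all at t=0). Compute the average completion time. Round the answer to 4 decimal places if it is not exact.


SJF order (ascending): [3, 4, 5, 6, 12]
Completion times:
  Job 1: burst=3, C=3
  Job 2: burst=4, C=7
  Job 3: burst=5, C=12
  Job 4: burst=6, C=18
  Job 5: burst=12, C=30
Average completion = 70/5 = 14.0

14.0


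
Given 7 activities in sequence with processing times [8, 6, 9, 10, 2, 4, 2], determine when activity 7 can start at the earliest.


Activity 7 starts after activities 1 through 6 complete.
Predecessor durations: [8, 6, 9, 10, 2, 4]
ES = 8 + 6 + 9 + 10 + 2 + 4 = 39

39


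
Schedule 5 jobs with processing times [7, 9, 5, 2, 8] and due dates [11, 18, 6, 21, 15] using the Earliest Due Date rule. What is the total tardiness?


Sort by due date (EDD order): [(5, 6), (7, 11), (8, 15), (9, 18), (2, 21)]
Compute completion times and tardiness:
  Job 1: p=5, d=6, C=5, tardiness=max(0,5-6)=0
  Job 2: p=7, d=11, C=12, tardiness=max(0,12-11)=1
  Job 3: p=8, d=15, C=20, tardiness=max(0,20-15)=5
  Job 4: p=9, d=18, C=29, tardiness=max(0,29-18)=11
  Job 5: p=2, d=21, C=31, tardiness=max(0,31-21)=10
Total tardiness = 27

27


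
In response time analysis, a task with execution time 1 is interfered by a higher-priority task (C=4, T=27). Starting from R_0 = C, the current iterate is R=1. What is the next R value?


R_next = C + ceil(R_prev / T_hp) * C_hp
ceil(1 / 27) = ceil(0.037) = 1
Interference = 1 * 4 = 4
R_next = 1 + 4 = 5

5


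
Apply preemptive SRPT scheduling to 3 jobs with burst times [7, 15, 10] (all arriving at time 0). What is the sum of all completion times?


Since all jobs arrive at t=0, SRPT equals SPT ordering.
SPT order: [7, 10, 15]
Completion times:
  Job 1: p=7, C=7
  Job 2: p=10, C=17
  Job 3: p=15, C=32
Total completion time = 7 + 17 + 32 = 56

56


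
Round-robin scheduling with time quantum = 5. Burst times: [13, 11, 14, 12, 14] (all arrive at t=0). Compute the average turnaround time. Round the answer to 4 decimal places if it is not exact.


Time quantum = 5
Execution trace:
  J1 runs 5 units, time = 5
  J2 runs 5 units, time = 10
  J3 runs 5 units, time = 15
  J4 runs 5 units, time = 20
  J5 runs 5 units, time = 25
  J1 runs 5 units, time = 30
  J2 runs 5 units, time = 35
  J3 runs 5 units, time = 40
  J4 runs 5 units, time = 45
  J5 runs 5 units, time = 50
  J1 runs 3 units, time = 53
  J2 runs 1 units, time = 54
  J3 runs 4 units, time = 58
  J4 runs 2 units, time = 60
  J5 runs 4 units, time = 64
Finish times: [53, 54, 58, 60, 64]
Average turnaround = 289/5 = 57.8

57.8


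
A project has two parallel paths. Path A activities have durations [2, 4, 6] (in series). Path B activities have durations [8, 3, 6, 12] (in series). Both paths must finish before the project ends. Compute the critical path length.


Path A total = 2 + 4 + 6 = 12
Path B total = 8 + 3 + 6 + 12 = 29
Critical path = longest path = max(12, 29) = 29

29


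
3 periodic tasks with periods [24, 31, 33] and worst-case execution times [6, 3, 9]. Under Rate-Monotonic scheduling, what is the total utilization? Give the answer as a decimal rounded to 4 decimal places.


Compute individual utilizations (exact fractions):
  Task 1: C/T = 6/24 = 1/4 (approx. 0.25)
  Task 2: C/T = 3/31 (approx. 0.0968)
  Task 3: C/T = 9/33 = 3/11 (approx. 0.2727)
Total utilization U = 1/4 + 3/31 + 3/11 = 845/1364
Rounded to 4 decimal places: U = 0.6195
RM (Liu & Layland) bound for 3 tasks = 0.779763; compare with U = 845/1364 (approx. 0.619501)
U <= bound, so schedulable by RM sufficient condition.

0.6195


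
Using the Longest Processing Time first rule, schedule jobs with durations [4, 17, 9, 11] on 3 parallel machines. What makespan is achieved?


Sort jobs in decreasing order (LPT): [17, 11, 9, 4]
Assign each job to the least loaded machine:
  Machine 1: jobs [17], load = 17
  Machine 2: jobs [11], load = 11
  Machine 3: jobs [9, 4], load = 13
Makespan = max load = 17

17


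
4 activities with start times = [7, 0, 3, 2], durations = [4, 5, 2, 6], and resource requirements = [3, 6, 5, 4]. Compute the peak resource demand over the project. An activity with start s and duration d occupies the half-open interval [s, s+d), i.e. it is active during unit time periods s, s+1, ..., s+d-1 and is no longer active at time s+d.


Each activity i is active on [start_i, start_i + duration_i).
Compute total resource usage per time slot:
  t=0: active resources = [6], total = 6
  t=1: active resources = [6], total = 6
  t=2: active resources = [6, 4], total = 10
  t=3: active resources = [6, 5, 4], total = 15
  t=4: active resources = [6, 5, 4], total = 15
  t=5: active resources = [4], total = 4
  t=6: active resources = [4], total = 4
  t=7: active resources = [3, 4], total = 7
  t=8: active resources = [3], total = 3
  t=9: active resources = [3], total = 3
  t=10: active resources = [3], total = 3
Peak resource demand = 15

15


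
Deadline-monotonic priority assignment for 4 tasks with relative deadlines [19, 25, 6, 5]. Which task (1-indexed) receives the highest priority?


Sort tasks by relative deadline (ascending):
  Task 4: deadline = 5
  Task 3: deadline = 6
  Task 1: deadline = 19
  Task 2: deadline = 25
Priority order (highest first): [4, 3, 1, 2]
Highest priority task = 4

4


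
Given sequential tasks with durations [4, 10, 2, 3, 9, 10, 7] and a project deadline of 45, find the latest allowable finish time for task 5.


LF(activity 5) = deadline - sum of successor durations
Successors: activities 6 through 7 with durations [10, 7]
Sum of successor durations = 17
LF = 45 - 17 = 28

28


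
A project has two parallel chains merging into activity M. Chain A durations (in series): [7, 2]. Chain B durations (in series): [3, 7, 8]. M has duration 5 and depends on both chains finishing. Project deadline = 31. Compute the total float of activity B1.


Forward pass: ES(B1) = sum of predecessors on chain B = 0
EF = ES + duration = 0 + 3 = 3
Backward pass: LF(M) = deadline = 31; LS(M) = 31 - 5 = 26
LF(B1) = LS(M) - sum(successors on chain B) = 26 - 15 = 11
LS = LF - duration = 11 - 3 = 8
Total float = LS - ES = 8 - 0 = 8

8


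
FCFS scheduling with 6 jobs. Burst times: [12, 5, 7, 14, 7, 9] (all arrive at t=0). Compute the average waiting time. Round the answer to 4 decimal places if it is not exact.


FCFS order (as given): [12, 5, 7, 14, 7, 9]
Waiting times:
  Job 1: wait = 0
  Job 2: wait = 12
  Job 3: wait = 17
  Job 4: wait = 24
  Job 5: wait = 38
  Job 6: wait = 45
Sum of waiting times = 136
Average waiting time = 136/6 = 22.6667

22.6667


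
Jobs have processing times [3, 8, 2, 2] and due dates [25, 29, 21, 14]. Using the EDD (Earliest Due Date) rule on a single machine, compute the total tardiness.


Sort by due date (EDD order): [(2, 14), (2, 21), (3, 25), (8, 29)]
Compute completion times and tardiness:
  Job 1: p=2, d=14, C=2, tardiness=max(0,2-14)=0
  Job 2: p=2, d=21, C=4, tardiness=max(0,4-21)=0
  Job 3: p=3, d=25, C=7, tardiness=max(0,7-25)=0
  Job 4: p=8, d=29, C=15, tardiness=max(0,15-29)=0
Total tardiness = 0

0


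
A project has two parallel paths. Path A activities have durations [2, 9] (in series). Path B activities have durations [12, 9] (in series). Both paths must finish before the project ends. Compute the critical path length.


Path A total = 2 + 9 = 11
Path B total = 12 + 9 = 21
Critical path = longest path = max(11, 21) = 21

21


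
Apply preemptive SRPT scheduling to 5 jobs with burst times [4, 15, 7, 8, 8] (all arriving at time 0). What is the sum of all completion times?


Since all jobs arrive at t=0, SRPT equals SPT ordering.
SPT order: [4, 7, 8, 8, 15]
Completion times:
  Job 1: p=4, C=4
  Job 2: p=7, C=11
  Job 3: p=8, C=19
  Job 4: p=8, C=27
  Job 5: p=15, C=42
Total completion time = 4 + 11 + 19 + 27 + 42 = 103

103


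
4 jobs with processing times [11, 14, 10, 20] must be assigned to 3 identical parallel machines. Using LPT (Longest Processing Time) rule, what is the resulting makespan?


Sort jobs in decreasing order (LPT): [20, 14, 11, 10]
Assign each job to the least loaded machine:
  Machine 1: jobs [20], load = 20
  Machine 2: jobs [14], load = 14
  Machine 3: jobs [11, 10], load = 21
Makespan = max load = 21

21


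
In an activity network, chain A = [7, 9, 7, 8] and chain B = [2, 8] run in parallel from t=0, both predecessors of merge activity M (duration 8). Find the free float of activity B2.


ES(B2) = sum of predecessors on chain B = 2
EF(B2) = ES + duration = 2 + 8 = 10
Successor of B2 is M. ES(M) = max(sum(A), sum(B)) = max(31, 10) = 31
Free float = ES(successor) - EF(current) = 31 - 10 = 21

21


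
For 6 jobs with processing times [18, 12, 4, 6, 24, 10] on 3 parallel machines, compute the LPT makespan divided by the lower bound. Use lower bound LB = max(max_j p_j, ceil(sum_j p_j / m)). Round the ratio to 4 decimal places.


LPT order: [24, 18, 12, 10, 6, 4]
Machine loads after assignment: [24, 24, 26]
LPT makespan = 26
Lower bound = max(max_job, ceil(total/3)) = max(24, 25) = 25
Ratio = 26 / 25 = 1.04

1.04


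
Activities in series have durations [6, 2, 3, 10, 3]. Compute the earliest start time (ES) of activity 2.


Activity 2 starts after activities 1 through 1 complete.
Predecessor durations: [6]
ES = 6 = 6

6


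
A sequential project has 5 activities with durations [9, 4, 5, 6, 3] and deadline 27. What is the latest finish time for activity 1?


LF(activity 1) = deadline - sum of successor durations
Successors: activities 2 through 5 with durations [4, 5, 6, 3]
Sum of successor durations = 18
LF = 27 - 18 = 9

9


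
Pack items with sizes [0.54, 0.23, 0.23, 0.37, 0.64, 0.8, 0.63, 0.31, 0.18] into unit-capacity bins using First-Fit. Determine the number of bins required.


Place items sequentially using First-Fit:
  Item 0.54 -> new Bin 1
  Item 0.23 -> Bin 1 (now 0.77)
  Item 0.23 -> Bin 1 (now 1.0)
  Item 0.37 -> new Bin 2
  Item 0.64 -> new Bin 3
  Item 0.8 -> new Bin 4
  Item 0.63 -> Bin 2 (now 1.0)
  Item 0.31 -> Bin 3 (now 0.95)
  Item 0.18 -> Bin 4 (now 0.98)
Total bins used = 4

4


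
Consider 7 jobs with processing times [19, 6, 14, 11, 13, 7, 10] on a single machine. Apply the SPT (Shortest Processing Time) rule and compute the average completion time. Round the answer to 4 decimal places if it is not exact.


Sort jobs by processing time (SPT order): [6, 7, 10, 11, 13, 14, 19]
Compute completion times sequentially:
  Job 1: processing = 6, completes at 6
  Job 2: processing = 7, completes at 13
  Job 3: processing = 10, completes at 23
  Job 4: processing = 11, completes at 34
  Job 5: processing = 13, completes at 47
  Job 6: processing = 14, completes at 61
  Job 7: processing = 19, completes at 80
Sum of completion times = 264
Average completion time = 264/7 = 37.7143

37.7143


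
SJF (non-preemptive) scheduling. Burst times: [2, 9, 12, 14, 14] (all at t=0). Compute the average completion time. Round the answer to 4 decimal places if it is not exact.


SJF order (ascending): [2, 9, 12, 14, 14]
Completion times:
  Job 1: burst=2, C=2
  Job 2: burst=9, C=11
  Job 3: burst=12, C=23
  Job 4: burst=14, C=37
  Job 5: burst=14, C=51
Average completion = 124/5 = 24.8

24.8


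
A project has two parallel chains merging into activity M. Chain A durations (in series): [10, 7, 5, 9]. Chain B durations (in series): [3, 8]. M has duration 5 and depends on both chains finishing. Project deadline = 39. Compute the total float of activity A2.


Forward pass: ES(A2) = sum of predecessors on chain A = 10
EF = ES + duration = 10 + 7 = 17
Backward pass: LF(M) = deadline = 39; LS(M) = 39 - 5 = 34
LF(A2) = LS(M) - sum(successors on chain A) = 34 - 14 = 20
LS = LF - duration = 20 - 7 = 13
Total float = LS - ES = 13 - 10 = 3

3


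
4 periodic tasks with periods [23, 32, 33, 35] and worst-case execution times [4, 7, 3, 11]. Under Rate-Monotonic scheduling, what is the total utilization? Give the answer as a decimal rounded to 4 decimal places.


Compute individual utilizations (exact fractions):
  Task 1: C/T = 4/23 (approx. 0.1739)
  Task 2: C/T = 7/32 (approx. 0.2188)
  Task 3: C/T = 3/33 = 1/11 (approx. 0.0909)
  Task 4: C/T = 11/35 (approx. 0.3143)
Total utilization U = 4/23 + 7/32 + 1/11 + 11/35 = 226081/283360
Rounded to 4 decimal places: U = 0.7979
RM (Liu & Layland) bound for 4 tasks = 0.756828; compare with U = 226081/283360 (approx. 0.797858)
bound < U <= 1, so the RM sufficient condition is not met (inconclusive; an exact test such as response-time analysis is needed).

0.7979


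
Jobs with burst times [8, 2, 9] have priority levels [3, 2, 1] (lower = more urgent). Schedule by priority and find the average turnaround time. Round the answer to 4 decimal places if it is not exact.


Sort by priority (ascending = highest first):
Order: [(1, 9), (2, 2), (3, 8)]
Completion times:
  Priority 1, burst=9, C=9
  Priority 2, burst=2, C=11
  Priority 3, burst=8, C=19
Average turnaround = 39/3 = 13.0

13.0


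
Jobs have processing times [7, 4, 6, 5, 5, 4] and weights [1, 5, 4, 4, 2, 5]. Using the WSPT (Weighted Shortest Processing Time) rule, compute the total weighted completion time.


Compute p/w ratios and sort ascending (WSPT): [(4, 5), (4, 5), (5, 4), (6, 4), (5, 2), (7, 1)]
Compute weighted completion times:
  Job (p=4,w=5): C=4, w*C=5*4=20
  Job (p=4,w=5): C=8, w*C=5*8=40
  Job (p=5,w=4): C=13, w*C=4*13=52
  Job (p=6,w=4): C=19, w*C=4*19=76
  Job (p=5,w=2): C=24, w*C=2*24=48
  Job (p=7,w=1): C=31, w*C=1*31=31
Total weighted completion time = 267

267


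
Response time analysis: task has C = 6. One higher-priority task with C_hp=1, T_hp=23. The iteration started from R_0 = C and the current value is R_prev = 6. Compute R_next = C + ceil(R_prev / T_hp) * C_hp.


R_next = C + ceil(R_prev / T_hp) * C_hp
ceil(6 / 23) = ceil(0.2609) = 1
Interference = 1 * 1 = 1
R_next = 6 + 1 = 7

7


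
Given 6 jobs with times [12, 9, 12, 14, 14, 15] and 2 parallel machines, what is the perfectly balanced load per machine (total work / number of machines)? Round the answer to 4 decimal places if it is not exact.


Total processing time = 12 + 9 + 12 + 14 + 14 + 15 = 76
Number of machines = 2
Ideal balanced load = 76 / 2 = 38.0

38.0


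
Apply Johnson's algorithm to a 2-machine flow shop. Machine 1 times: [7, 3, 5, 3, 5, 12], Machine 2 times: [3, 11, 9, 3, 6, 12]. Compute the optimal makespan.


Apply Johnson's rule:
  Group 1 (a <= b): [(2, 3, 11), (4, 3, 3), (3, 5, 9), (5, 5, 6), (6, 12, 12)]
  Group 2 (a > b): [(1, 7, 3)]
Optimal job order: [2, 4, 3, 5, 6, 1]
Schedule:
  Job 2: M1 done at 3, M2 done at 14
  Job 4: M1 done at 6, M2 done at 17
  Job 3: M1 done at 11, M2 done at 26
  Job 5: M1 done at 16, M2 done at 32
  Job 6: M1 done at 28, M2 done at 44
  Job 1: M1 done at 35, M2 done at 47
Makespan = 47

47


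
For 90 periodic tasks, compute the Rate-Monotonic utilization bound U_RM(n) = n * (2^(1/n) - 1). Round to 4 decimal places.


Compute 2^(1/90) = 1.0077313692
Subtract 1: 1.0077313692 - 1 = 0.0077313692
Multiply by n: 90 * 0.0077313692 = 0.6958232280
Round to 4 dp: 0.6958

0.6958


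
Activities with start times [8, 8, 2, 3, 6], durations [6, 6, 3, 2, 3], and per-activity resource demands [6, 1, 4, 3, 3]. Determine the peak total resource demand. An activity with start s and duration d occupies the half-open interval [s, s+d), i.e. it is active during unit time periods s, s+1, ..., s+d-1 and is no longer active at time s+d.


Each activity i is active on [start_i, start_i + duration_i).
Compute total resource usage per time slot:
  t=0: active resources = [], total = 0
  t=1: active resources = [], total = 0
  t=2: active resources = [4], total = 4
  t=3: active resources = [4, 3], total = 7
  t=4: active resources = [4, 3], total = 7
  t=5: active resources = [], total = 0
  t=6: active resources = [3], total = 3
  t=7: active resources = [3], total = 3
  t=8: active resources = [6, 1, 3], total = 10
  t=9: active resources = [6, 1], total = 7
  t=10: active resources = [6, 1], total = 7
  t=11: active resources = [6, 1], total = 7
  t=12: active resources = [6, 1], total = 7
  t=13: active resources = [6, 1], total = 7
Peak resource demand = 10

10


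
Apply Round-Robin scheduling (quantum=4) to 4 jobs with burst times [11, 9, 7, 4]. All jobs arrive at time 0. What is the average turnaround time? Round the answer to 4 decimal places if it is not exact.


Time quantum = 4
Execution trace:
  J1 runs 4 units, time = 4
  J2 runs 4 units, time = 8
  J3 runs 4 units, time = 12
  J4 runs 4 units, time = 16
  J1 runs 4 units, time = 20
  J2 runs 4 units, time = 24
  J3 runs 3 units, time = 27
  J1 runs 3 units, time = 30
  J2 runs 1 units, time = 31
Finish times: [30, 31, 27, 16]
Average turnaround = 104/4 = 26.0

26.0


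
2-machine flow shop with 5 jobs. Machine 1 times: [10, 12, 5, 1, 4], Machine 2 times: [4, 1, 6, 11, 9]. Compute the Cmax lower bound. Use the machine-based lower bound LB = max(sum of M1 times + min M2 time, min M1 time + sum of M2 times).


LB1 = sum(M1 times) + min(M2 times) = 32 + 1 = 33
LB2 = min(M1 times) + sum(M2 times) = 1 + 31 = 32
Lower bound = max(LB1, LB2) = max(33, 32) = 33

33


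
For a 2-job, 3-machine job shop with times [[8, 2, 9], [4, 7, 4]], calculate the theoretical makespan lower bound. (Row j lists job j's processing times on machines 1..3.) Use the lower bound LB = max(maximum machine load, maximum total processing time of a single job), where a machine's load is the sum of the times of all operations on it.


Machine loads:
  Machine 1: 8 + 4 = 12
  Machine 2: 2 + 7 = 9
  Machine 3: 9 + 4 = 13
Max machine load = 13
Job totals:
  Job 1: 19
  Job 2: 15
Max job total = 19
Lower bound = max(13, 19) = 19

19


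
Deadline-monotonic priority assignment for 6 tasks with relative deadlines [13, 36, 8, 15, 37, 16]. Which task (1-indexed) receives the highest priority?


Sort tasks by relative deadline (ascending):
  Task 3: deadline = 8
  Task 1: deadline = 13
  Task 4: deadline = 15
  Task 6: deadline = 16
  Task 2: deadline = 36
  Task 5: deadline = 37
Priority order (highest first): [3, 1, 4, 6, 2, 5]
Highest priority task = 3

3


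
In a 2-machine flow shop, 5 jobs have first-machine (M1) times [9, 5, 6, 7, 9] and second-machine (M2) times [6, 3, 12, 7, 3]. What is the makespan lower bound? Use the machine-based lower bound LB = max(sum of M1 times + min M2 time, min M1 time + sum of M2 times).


LB1 = sum(M1 times) + min(M2 times) = 36 + 3 = 39
LB2 = min(M1 times) + sum(M2 times) = 5 + 31 = 36
Lower bound = max(LB1, LB2) = max(39, 36) = 39

39


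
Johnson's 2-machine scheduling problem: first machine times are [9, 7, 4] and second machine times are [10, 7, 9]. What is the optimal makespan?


Apply Johnson's rule:
  Group 1 (a <= b): [(3, 4, 9), (2, 7, 7), (1, 9, 10)]
  Group 2 (a > b): []
Optimal job order: [3, 2, 1]
Schedule:
  Job 3: M1 done at 4, M2 done at 13
  Job 2: M1 done at 11, M2 done at 20
  Job 1: M1 done at 20, M2 done at 30
Makespan = 30

30


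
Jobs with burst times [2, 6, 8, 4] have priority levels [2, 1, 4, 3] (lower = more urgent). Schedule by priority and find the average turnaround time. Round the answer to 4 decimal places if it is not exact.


Sort by priority (ascending = highest first):
Order: [(1, 6), (2, 2), (3, 4), (4, 8)]
Completion times:
  Priority 1, burst=6, C=6
  Priority 2, burst=2, C=8
  Priority 3, burst=4, C=12
  Priority 4, burst=8, C=20
Average turnaround = 46/4 = 11.5

11.5


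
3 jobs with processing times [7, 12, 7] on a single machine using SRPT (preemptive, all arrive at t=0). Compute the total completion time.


Since all jobs arrive at t=0, SRPT equals SPT ordering.
SPT order: [7, 7, 12]
Completion times:
  Job 1: p=7, C=7
  Job 2: p=7, C=14
  Job 3: p=12, C=26
Total completion time = 7 + 14 + 26 = 47

47


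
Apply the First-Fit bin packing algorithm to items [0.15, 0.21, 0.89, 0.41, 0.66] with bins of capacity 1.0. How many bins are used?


Place items sequentially using First-Fit:
  Item 0.15 -> new Bin 1
  Item 0.21 -> Bin 1 (now 0.36)
  Item 0.89 -> new Bin 2
  Item 0.41 -> Bin 1 (now 0.77)
  Item 0.66 -> new Bin 3
Total bins used = 3

3


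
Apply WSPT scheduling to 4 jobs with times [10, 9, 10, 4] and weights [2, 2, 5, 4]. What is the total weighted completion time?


Compute p/w ratios and sort ascending (WSPT): [(4, 4), (10, 5), (9, 2), (10, 2)]
Compute weighted completion times:
  Job (p=4,w=4): C=4, w*C=4*4=16
  Job (p=10,w=5): C=14, w*C=5*14=70
  Job (p=9,w=2): C=23, w*C=2*23=46
  Job (p=10,w=2): C=33, w*C=2*33=66
Total weighted completion time = 198

198


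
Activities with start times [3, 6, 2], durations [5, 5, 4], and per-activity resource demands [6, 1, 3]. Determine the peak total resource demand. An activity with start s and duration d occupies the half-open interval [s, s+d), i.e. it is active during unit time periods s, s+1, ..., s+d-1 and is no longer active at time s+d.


Each activity i is active on [start_i, start_i + duration_i).
Compute total resource usage per time slot:
  t=0: active resources = [], total = 0
  t=1: active resources = [], total = 0
  t=2: active resources = [3], total = 3
  t=3: active resources = [6, 3], total = 9
  t=4: active resources = [6, 3], total = 9
  t=5: active resources = [6, 3], total = 9
  t=6: active resources = [6, 1], total = 7
  t=7: active resources = [6, 1], total = 7
  t=8: active resources = [1], total = 1
  t=9: active resources = [1], total = 1
  t=10: active resources = [1], total = 1
Peak resource demand = 9

9


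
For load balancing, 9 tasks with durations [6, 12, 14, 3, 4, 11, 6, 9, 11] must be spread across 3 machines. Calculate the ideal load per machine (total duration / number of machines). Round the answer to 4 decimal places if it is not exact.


Total processing time = 6 + 12 + 14 + 3 + 4 + 11 + 6 + 9 + 11 = 76
Number of machines = 3
Ideal balanced load = 76 / 3 = 25.3333

25.3333


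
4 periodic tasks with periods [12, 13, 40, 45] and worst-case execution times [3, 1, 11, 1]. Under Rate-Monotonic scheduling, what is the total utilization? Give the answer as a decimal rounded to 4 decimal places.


Compute individual utilizations (exact fractions):
  Task 1: C/T = 3/12 = 1/4 (approx. 0.25)
  Task 2: C/T = 1/13 (approx. 0.0769)
  Task 3: C/T = 11/40 (approx. 0.275)
  Task 4: C/T = 1/45 (approx. 0.0222)
Total utilization U = 1/4 + 1/13 + 11/40 + 1/45 = 2921/4680
Rounded to 4 decimal places: U = 0.6241
RM (Liu & Layland) bound for 4 tasks = 0.756828; compare with U = 2921/4680 (approx. 0.624145)
U <= bound, so schedulable by RM sufficient condition.

0.6241


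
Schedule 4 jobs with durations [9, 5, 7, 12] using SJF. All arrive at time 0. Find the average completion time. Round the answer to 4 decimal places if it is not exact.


SJF order (ascending): [5, 7, 9, 12]
Completion times:
  Job 1: burst=5, C=5
  Job 2: burst=7, C=12
  Job 3: burst=9, C=21
  Job 4: burst=12, C=33
Average completion = 71/4 = 17.75

17.75


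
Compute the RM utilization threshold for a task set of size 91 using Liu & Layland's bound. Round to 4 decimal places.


Compute 2^(1/91) = 1.0076460851
Subtract 1: 1.0076460851 - 1 = 0.0076460851
Multiply by n: 91 * 0.0076460851 = 0.6957937441
Round to 4 dp: 0.6958

0.6958


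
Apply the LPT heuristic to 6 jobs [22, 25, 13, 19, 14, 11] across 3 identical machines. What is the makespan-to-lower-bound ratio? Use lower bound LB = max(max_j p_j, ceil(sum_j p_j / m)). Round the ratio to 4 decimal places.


LPT order: [25, 22, 19, 14, 13, 11]
Machine loads after assignment: [36, 35, 33]
LPT makespan = 36
Lower bound = max(max_job, ceil(total/3)) = max(25, 35) = 35
Ratio = 36 / 35 = 1.0286

1.0286


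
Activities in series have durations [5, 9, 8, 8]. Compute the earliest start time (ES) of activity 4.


Activity 4 starts after activities 1 through 3 complete.
Predecessor durations: [5, 9, 8]
ES = 5 + 9 + 8 = 22

22


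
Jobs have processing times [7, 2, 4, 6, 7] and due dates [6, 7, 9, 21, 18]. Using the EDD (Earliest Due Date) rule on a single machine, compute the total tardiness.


Sort by due date (EDD order): [(7, 6), (2, 7), (4, 9), (7, 18), (6, 21)]
Compute completion times and tardiness:
  Job 1: p=7, d=6, C=7, tardiness=max(0,7-6)=1
  Job 2: p=2, d=7, C=9, tardiness=max(0,9-7)=2
  Job 3: p=4, d=9, C=13, tardiness=max(0,13-9)=4
  Job 4: p=7, d=18, C=20, tardiness=max(0,20-18)=2
  Job 5: p=6, d=21, C=26, tardiness=max(0,26-21)=5
Total tardiness = 14

14
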